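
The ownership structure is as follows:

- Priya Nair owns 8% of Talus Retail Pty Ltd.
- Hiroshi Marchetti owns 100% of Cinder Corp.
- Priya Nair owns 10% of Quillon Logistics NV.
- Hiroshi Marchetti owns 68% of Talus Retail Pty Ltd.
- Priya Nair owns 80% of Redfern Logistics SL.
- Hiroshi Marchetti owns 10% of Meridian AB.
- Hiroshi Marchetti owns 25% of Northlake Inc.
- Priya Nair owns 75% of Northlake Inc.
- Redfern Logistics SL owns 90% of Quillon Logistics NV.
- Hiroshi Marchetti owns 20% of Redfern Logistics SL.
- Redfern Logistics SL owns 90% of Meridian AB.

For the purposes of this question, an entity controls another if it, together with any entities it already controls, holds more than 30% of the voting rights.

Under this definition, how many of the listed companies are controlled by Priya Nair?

Priya holds 75% of Northlake, so Priya controls Northlake.
Priya holds 80% of Redfern, so Priya controls Redfern.
Redfern and Priya together hold 90% + 10% = 100% of Quillon, so Priya controls Quillon.
Redfern holds 90% of Meridian, so Priya controls Meridian.
No other company's threshold is met.
Priya controls 4 companies.

4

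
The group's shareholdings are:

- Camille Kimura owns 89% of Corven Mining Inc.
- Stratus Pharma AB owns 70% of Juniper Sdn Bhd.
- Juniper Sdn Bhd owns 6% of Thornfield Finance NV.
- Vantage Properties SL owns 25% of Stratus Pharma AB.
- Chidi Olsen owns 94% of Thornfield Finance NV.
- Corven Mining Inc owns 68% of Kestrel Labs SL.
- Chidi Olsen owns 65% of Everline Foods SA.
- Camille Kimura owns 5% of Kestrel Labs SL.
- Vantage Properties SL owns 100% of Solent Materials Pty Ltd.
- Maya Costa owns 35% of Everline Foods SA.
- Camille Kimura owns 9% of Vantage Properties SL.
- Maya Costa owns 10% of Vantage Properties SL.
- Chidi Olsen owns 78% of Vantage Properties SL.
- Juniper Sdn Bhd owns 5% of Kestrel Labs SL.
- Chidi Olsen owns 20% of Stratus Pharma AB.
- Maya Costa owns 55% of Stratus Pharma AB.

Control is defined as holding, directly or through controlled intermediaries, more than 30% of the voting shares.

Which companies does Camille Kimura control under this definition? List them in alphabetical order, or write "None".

Corven Mining Inc, Kestrel Labs SL

Camille holds 89% of Corven, so Camille controls Corven.
Corven and Camille together hold 68% + 5% = 73% of Kestrel, so Camille controls Kestrel.
No other company's threshold is met.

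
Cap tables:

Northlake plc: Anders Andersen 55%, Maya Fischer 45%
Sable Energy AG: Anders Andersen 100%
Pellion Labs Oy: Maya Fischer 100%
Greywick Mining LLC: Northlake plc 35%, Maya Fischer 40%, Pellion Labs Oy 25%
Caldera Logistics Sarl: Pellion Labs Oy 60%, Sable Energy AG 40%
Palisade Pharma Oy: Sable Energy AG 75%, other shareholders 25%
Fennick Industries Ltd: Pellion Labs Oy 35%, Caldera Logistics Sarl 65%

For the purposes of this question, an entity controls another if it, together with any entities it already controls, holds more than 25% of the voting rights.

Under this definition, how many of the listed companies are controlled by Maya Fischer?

5

Maya holds 45% of Northlake, so Maya controls Northlake.
Maya holds 100% of Pellion, so Maya controls Pellion.
Northlake and Maya and Pellion together hold 35% + 40% + 25% = 100% of Greywick, so Maya controls Greywick.
Pellion holds 60% of Caldera, so Maya controls Caldera.
Pellion and Caldera together hold 35% + 65% = 100% of Fennick, so Maya controls Fennick.
No other company's threshold is met.
Maya controls 5 companies.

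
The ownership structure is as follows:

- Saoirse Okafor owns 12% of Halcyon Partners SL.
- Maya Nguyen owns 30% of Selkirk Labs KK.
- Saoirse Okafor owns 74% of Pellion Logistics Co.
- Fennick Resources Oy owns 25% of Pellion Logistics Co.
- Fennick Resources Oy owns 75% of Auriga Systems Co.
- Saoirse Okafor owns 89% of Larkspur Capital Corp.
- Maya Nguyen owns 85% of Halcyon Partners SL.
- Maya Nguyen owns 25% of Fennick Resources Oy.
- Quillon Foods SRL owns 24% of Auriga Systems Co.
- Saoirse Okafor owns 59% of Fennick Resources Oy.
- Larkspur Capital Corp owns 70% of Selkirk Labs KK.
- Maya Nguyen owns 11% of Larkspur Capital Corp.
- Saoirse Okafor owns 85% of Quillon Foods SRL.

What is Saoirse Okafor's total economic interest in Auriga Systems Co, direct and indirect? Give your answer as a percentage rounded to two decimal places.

Saoirse reaches Auriga along 2 paths.
Via Fennick: 59% × 75% = 44.25%.
Via Quillon: 85% × 24% = 20.4%.
Total: 44.25% + 20.4% = 64.65%.

64.65%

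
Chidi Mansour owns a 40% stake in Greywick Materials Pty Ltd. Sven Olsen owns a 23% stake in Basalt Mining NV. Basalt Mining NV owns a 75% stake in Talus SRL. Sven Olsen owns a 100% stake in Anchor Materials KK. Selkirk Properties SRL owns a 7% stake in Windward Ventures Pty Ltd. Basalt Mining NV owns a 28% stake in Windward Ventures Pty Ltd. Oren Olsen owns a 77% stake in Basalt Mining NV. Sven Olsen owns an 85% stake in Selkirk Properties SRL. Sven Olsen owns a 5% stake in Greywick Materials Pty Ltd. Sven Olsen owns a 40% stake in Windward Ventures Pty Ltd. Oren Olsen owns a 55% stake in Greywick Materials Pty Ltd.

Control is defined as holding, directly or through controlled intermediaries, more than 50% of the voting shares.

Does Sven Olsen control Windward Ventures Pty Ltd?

Sven holds 85% of Selkirk, so Sven controls Selkirk.
Sven holds 100% of Anchor, so Sven controls Anchor.
In Windward, Sven's side holds only 40% + 7% = 47%, not > 50%.
So Sven does not control Windward.

No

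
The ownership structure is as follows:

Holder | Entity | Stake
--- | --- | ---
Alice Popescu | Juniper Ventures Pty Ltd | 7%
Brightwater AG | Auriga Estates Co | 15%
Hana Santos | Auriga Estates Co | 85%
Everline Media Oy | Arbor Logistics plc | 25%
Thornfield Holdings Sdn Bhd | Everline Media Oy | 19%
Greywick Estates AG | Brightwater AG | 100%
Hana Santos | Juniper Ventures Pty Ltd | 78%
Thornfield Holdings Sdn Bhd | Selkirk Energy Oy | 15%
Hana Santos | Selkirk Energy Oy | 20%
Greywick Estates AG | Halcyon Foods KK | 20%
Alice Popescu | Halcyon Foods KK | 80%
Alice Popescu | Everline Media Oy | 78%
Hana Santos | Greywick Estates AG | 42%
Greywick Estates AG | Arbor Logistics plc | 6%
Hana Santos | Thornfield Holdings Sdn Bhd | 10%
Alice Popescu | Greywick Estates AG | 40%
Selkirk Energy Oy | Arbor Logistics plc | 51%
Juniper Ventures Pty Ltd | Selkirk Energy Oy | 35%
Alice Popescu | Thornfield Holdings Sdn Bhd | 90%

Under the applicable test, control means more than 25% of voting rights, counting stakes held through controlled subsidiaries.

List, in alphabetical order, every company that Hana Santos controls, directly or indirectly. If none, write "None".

Hana holds 78% of Juniper, so Hana controls Juniper.
Hana holds 42% of Greywick, so Hana controls Greywick.
Hana and Juniper together hold 20% + 35% = 55% of Selkirk, so Hana controls Selkirk.
Greywick holds 100% of Brightwater, so Hana controls Brightwater.
Greywick and Selkirk together hold 6% + 51% = 57% of Arbor, so Hana controls Arbor.
Hana and Brightwater together hold 85% + 15% = 100% of Auriga, so Hana controls Auriga.
No other company's threshold is met.

Arbor Logistics plc, Auriga Estates Co, Brightwater AG, Greywick Estates AG, Juniper Ventures Pty Ltd, Selkirk Energy Oy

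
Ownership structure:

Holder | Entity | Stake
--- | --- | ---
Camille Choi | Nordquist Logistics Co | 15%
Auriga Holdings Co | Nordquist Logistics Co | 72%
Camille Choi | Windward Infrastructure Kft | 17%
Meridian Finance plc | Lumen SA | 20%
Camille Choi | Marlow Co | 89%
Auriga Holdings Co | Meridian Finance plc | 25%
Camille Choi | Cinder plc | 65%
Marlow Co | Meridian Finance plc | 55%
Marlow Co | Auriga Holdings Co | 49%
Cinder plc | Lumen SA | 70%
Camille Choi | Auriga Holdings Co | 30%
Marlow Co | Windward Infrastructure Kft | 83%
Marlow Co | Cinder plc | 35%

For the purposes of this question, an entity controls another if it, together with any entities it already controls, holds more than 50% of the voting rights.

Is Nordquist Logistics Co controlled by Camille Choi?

Yes

Camille holds 89% of Marlow, so Camille controls Marlow.
Marlow and Camille together hold 49% + 30% = 79% of Auriga, so Camille controls Auriga.
Camille and Auriga together hold 15% + 72% = 87% of Nordquist, so Camille controls Nordquist.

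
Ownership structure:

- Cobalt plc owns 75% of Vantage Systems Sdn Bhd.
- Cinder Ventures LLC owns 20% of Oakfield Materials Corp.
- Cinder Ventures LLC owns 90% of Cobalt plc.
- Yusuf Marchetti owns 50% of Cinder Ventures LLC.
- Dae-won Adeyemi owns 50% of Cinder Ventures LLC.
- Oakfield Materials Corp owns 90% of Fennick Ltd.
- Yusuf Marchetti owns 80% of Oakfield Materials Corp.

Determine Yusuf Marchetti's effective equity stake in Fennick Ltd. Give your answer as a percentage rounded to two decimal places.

81.00%

Yusuf reaches Fennick along 2 paths.
Via Cinder → Oakfield: 50% × 20% × 90% = 9%.
Via Oakfield: 80% × 90% = 72%.
Total: 9% + 72% = 81%.
Rounded: 81.00%.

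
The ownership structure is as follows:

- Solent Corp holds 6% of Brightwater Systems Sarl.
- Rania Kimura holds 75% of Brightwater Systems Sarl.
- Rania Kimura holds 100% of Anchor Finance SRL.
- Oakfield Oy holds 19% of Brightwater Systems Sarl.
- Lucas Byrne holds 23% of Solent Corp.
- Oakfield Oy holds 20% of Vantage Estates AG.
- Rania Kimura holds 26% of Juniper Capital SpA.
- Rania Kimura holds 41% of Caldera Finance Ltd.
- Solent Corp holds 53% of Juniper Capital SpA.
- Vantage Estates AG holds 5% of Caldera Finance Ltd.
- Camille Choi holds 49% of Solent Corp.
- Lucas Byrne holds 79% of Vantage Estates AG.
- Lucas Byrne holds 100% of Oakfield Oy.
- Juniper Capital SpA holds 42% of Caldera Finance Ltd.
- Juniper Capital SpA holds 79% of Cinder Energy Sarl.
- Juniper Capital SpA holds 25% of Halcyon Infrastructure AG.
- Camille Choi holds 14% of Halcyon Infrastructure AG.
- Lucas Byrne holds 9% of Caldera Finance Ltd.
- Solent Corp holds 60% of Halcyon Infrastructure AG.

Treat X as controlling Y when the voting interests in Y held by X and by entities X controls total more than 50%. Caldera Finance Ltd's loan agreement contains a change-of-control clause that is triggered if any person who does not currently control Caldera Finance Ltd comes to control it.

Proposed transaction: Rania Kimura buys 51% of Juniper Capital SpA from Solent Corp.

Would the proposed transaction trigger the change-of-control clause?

The purchase adds only to Rania's holdings (Solent's stake shrinks), so Rania is the only person who could newly come to control Caldera.
Rania holds 75% of Brightwater, so Rania controls Brightwater.
Rania holds 100% of Anchor, so Rania controls Anchor.
In Caldera, Rania's side holds only 41%, not > 50%.
So before the transaction, Rania does not control Caldera.
After the purchase, Rania's direct stake in Juniper rises to 26% + 51% = 77%, and Solent's stake falls to 2%.
Rania holds 77% of Juniper, so Rania controls Juniper.
Rania and Juniper together hold 41% + 42% = 83% of Caldera, so Rania controls Caldera.
Rania did not control Caldera before and does after, so the clause is triggered.

Yes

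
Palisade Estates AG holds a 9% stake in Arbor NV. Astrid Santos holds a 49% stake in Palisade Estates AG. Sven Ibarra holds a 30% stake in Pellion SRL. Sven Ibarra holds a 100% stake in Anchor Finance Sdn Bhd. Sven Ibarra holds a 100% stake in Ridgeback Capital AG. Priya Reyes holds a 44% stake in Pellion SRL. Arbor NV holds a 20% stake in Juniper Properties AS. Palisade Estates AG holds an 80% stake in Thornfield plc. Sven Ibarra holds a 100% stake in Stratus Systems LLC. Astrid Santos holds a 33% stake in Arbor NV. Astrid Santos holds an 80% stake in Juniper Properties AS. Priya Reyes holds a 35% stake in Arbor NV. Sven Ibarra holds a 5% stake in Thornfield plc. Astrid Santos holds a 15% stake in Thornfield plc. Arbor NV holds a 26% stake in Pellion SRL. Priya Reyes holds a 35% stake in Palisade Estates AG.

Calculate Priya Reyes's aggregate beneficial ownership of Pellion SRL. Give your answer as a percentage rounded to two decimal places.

Priya reaches Pellion along 3 paths.
Direct stake: 44% = 44%.
Via Arbor: 35% × 26% = 9.1%.
Via Palisade → Arbor: 35% × 9% × 26% = 0.819%.
Total: 44% + 9.1% + 0.819% = 53.919%.
Rounded: 53.92%.

53.92%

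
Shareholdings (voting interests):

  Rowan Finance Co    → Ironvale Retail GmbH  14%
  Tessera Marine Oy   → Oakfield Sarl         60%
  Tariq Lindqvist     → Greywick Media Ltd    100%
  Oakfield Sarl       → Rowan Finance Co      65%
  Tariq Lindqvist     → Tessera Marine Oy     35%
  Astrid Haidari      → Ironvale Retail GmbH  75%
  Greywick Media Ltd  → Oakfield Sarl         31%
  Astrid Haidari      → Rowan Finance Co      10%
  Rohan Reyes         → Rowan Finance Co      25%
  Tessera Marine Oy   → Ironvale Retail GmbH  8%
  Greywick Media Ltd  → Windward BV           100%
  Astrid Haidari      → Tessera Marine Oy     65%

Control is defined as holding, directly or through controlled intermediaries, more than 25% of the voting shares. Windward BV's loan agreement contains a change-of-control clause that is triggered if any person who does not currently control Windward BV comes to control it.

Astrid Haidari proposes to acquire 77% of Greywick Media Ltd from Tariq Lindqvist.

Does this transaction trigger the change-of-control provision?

The purchase adds only to Astrid's holdings (Tariq's stake shrinks), so Astrid is the only person who could newly come to control Windward.
Astrid holds 65% of Tessera, so Astrid controls Tessera.
Tessera holds 60% of Oakfield, so Astrid controls Oakfield.
Astrid and Oakfield together hold 10% + 65% = 75% of Rowan, so Astrid controls Rowan.
Tessera and Astrid and Rowan together hold 8% + 75% + 14% = 97% of Ironvale, so Astrid controls Ironvale.
Neither Astrid nor any entity Astrid controls holds any voting interest in Windward.
So before the transaction, Astrid does not control Windward.
After the purchase, Astrid holds 77% of Greywick directly, and Tariq's stake falls to 23%.
Astrid holds 77% of Greywick, so Astrid controls Greywick.
Greywick holds 100% of Windward, so Astrid controls Windward.
Astrid did not control Windward before and does after, so the clause is triggered.

Yes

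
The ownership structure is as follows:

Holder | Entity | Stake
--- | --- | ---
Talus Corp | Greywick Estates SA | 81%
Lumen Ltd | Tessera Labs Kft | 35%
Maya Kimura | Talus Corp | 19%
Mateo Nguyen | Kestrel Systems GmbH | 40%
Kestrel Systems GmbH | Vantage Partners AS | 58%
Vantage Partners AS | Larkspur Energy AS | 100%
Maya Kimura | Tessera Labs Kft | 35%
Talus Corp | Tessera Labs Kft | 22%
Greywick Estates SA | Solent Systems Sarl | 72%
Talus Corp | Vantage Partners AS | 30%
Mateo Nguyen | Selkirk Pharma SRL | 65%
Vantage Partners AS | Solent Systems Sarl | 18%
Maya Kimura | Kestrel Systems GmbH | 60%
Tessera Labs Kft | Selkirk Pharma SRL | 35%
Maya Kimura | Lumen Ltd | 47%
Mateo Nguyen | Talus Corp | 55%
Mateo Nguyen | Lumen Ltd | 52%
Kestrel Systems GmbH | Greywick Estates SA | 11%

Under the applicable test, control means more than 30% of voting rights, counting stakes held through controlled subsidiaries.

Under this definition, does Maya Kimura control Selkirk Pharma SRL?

Maya holds 47% of Lumen, so Maya controls Lumen.
Maya and Lumen together hold 35% + 35% = 70% of Tessera, so Maya controls Tessera.
Tessera holds 35% of Selkirk, so Maya controls Selkirk.

Yes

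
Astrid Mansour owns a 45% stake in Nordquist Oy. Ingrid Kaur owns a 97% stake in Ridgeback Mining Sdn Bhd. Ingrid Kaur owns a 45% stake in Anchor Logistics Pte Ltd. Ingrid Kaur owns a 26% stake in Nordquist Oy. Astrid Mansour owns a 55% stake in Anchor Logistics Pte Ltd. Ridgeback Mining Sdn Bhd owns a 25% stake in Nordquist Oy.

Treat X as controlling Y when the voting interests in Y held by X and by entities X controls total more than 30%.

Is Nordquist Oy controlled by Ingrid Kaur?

Yes

Ingrid holds 97% of Ridgeback, so Ingrid controls Ridgeback.
Ingrid and Ridgeback together hold 26% + 25% = 51% of Nordquist, so Ingrid controls Nordquist.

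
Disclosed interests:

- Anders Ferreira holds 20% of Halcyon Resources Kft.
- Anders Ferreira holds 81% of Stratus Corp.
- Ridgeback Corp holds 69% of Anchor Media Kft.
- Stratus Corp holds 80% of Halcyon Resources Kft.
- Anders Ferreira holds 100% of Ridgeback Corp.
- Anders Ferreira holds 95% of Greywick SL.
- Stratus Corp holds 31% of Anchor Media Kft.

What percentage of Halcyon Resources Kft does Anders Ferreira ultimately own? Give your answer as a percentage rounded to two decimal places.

Anders reaches Halcyon along 2 paths.
Via Stratus: 81% × 80% = 64.8%.
Direct stake: 20% = 20%.
Total: 64.8% + 20% = 84.8%.
Rounded: 84.80%.

84.80%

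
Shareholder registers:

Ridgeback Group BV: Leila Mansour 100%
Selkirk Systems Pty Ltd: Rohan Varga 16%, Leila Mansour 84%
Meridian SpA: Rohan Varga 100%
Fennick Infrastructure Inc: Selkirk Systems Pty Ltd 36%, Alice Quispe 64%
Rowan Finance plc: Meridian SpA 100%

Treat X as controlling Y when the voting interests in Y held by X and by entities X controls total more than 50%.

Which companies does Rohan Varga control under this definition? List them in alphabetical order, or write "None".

Rohan holds 100% of Meridian, so Rohan controls Meridian.
Meridian holds 100% of Rowan, so Rohan controls Rowan.
No other company's threshold is met.

Meridian SpA, Rowan Finance plc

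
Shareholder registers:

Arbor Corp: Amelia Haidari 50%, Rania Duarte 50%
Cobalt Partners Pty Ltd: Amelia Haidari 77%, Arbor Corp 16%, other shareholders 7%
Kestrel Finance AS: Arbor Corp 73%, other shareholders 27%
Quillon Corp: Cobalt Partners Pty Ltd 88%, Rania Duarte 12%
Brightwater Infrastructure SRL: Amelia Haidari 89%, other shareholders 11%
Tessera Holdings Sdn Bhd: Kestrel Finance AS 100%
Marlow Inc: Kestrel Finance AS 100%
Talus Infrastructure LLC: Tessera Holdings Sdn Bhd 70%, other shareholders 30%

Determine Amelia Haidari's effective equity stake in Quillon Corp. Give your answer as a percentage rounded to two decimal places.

74.80%

Amelia reaches Quillon along 2 paths.
Via Cobalt: 77% × 88% = 67.76%.
Via Arbor → Cobalt: 50% × 16% × 88% = 7.04%.
Total: 67.76% + 7.04% = 74.8%.
Rounded: 74.80%.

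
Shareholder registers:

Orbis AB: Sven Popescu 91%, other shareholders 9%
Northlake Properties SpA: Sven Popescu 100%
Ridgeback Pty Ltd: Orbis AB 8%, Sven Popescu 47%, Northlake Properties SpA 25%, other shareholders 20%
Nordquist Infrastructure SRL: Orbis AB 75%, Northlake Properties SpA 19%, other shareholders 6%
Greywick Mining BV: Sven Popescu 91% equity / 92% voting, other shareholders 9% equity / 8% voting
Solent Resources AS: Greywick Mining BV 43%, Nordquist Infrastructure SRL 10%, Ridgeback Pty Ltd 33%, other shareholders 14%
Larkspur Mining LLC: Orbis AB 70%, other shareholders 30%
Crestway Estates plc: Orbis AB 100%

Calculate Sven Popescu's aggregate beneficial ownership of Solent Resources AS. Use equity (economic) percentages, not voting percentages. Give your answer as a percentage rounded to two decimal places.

74.02%

Sven reaches Solent along 6 paths.
Via Greywick: 91% × 43% = 39.13%.
Via Orbis → Nordquist: 91% × 75% × 10% = 6.825%.
Via Northlake → Nordquist: 100% × 19% × 10% = 1.9%.
Via Orbis → Ridgeback: 91% × 8% × 33% = 2.4024%.
Via Ridgeback: 47% × 33% = 15.51%.
Via Northlake → Ridgeback: 100% × 25% × 33% = 8.25%.
Total: 39.13% + 6.825% + 1.9% + 2.4024% + 15.51% + 8.25% = 74.0174%.
Rounded: 74.02%.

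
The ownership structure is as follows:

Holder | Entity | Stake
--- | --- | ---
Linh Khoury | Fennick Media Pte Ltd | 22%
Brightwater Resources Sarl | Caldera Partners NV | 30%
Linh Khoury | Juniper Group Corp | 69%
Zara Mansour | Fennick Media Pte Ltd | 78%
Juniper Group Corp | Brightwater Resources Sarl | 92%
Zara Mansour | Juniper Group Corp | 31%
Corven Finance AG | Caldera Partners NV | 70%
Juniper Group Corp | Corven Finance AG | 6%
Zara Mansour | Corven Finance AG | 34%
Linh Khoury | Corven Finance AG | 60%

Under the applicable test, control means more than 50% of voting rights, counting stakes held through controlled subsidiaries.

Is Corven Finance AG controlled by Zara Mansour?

No

Zara holds 78% of Fennick, so Zara controls Fennick.
In Corven, Zara's side holds only 34%, not > 50%.
So Zara does not control Corven.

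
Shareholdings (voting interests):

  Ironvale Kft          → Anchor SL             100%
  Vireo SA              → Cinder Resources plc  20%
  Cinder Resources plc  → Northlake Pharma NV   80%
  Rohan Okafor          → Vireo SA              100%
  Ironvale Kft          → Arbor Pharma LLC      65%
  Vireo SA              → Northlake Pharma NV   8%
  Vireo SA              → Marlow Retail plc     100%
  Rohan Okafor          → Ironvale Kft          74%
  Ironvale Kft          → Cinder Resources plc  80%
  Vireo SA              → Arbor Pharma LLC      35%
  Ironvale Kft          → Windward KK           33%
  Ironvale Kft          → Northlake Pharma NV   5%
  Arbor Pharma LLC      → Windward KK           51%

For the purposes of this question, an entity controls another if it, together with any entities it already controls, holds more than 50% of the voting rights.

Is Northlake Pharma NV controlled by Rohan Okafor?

Yes

Rohan holds 100% of Vireo, so Rohan controls Vireo.
Rohan holds 74% of Ironvale, so Rohan controls Ironvale.
Vireo and Ironvale together hold 20% + 80% = 100% of Cinder, so Rohan controls Cinder.
Vireo and Ironvale and Cinder together hold 8% + 5% + 80% = 93% of Northlake, so Rohan controls Northlake.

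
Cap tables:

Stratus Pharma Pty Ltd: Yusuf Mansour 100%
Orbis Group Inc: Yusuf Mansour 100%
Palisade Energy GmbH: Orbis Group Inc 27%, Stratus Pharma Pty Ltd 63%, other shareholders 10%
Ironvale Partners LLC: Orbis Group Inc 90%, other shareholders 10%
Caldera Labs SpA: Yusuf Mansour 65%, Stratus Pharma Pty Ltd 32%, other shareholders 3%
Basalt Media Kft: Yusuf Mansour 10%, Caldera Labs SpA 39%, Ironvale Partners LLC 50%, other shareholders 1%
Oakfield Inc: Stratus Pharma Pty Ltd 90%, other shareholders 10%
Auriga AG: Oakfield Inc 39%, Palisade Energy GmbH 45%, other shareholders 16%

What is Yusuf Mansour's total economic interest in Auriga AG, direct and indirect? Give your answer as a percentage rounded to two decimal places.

75.60%

Yusuf reaches Auriga along 3 paths.
Via Stratus → Oakfield: 100% × 90% × 39% = 35.1%.
Via Orbis → Palisade: 100% × 27% × 45% = 12.15%.
Via Stratus → Palisade: 100% × 63% × 45% = 28.35%.
Total: 35.1% + 12.15% + 28.35% = 75.6%.
Rounded: 75.60%.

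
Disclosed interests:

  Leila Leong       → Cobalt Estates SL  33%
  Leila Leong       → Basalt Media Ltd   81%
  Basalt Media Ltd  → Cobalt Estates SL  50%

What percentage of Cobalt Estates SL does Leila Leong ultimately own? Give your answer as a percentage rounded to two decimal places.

Leila reaches Cobalt along 2 paths.
Via Basalt: 81% × 50% = 40.5%.
Direct stake: 33% = 33%.
Total: 40.5% + 33% = 73.5%.
Rounded: 73.50%.

73.50%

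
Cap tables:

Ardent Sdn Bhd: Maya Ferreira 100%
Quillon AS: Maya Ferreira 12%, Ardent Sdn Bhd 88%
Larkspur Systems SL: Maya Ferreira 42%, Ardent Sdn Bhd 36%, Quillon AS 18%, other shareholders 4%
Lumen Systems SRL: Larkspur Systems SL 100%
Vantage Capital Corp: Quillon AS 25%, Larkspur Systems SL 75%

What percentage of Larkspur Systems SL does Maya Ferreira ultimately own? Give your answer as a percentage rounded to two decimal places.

Maya reaches Larkspur along 4 paths.
Direct stake: 42% = 42%.
Via Ardent: 100% × 36% = 36%.
Via Quillon: 12% × 18% = 2.16%.
Via Ardent → Quillon: 100% × 88% × 18% = 15.84%.
Total: 42% + 36% + 2.16% + 15.84% = 96%.
Rounded: 96.00%.

96.00%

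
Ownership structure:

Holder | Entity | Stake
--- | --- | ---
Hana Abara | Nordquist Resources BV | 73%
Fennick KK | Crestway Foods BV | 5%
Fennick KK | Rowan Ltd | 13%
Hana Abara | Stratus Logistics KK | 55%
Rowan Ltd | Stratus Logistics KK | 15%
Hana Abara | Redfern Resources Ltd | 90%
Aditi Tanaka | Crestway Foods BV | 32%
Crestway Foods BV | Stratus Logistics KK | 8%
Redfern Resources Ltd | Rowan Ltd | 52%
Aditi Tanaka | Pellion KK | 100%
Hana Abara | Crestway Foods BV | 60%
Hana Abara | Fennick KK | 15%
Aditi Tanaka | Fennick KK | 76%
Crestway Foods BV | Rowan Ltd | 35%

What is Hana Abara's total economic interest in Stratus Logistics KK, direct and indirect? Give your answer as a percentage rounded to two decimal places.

Hana reaches Stratus along 7 paths.
Direct stake: 55% = 55%.
Via Redfern → Rowan: 90% × 52% × 15% = 7.02%.
Via Fennick → Rowan: 15% × 13% × 15% = 0.2925%.
Via Fennick → Crestway → Rowan: 15% × 5% × 35% × 15% = 0.039375%.
Via Crestway → Rowan: 60% × 35% × 15% = 3.15%.
Via Fennick → Crestway: 15% × 5% × 8% = 0.06%.
Via Crestway: 60% × 8% = 4.8%.
Total: 55% + 7.02% + 0.2925% + 0.039375% + 3.15% + 0.06% + 4.8% = 70.361875%.
Rounded: 70.36%.

70.36%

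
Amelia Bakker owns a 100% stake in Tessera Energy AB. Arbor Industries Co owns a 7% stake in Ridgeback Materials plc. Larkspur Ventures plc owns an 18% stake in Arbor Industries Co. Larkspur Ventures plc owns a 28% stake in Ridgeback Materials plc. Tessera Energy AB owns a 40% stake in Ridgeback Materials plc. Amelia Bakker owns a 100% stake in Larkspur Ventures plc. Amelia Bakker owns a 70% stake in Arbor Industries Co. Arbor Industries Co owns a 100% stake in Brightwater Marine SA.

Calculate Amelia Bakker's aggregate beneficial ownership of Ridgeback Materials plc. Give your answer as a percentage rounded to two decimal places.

Amelia reaches Ridgeback along 4 paths.
Via Tessera: 100% × 40% = 40%.
Via Larkspur: 100% × 28% = 28%.
Via Larkspur → Arbor: 100% × 18% × 7% = 1.26%.
Via Arbor: 70% × 7% = 4.9%.
Total: 40% + 28% + 1.26% + 4.9% = 74.16%.

74.16%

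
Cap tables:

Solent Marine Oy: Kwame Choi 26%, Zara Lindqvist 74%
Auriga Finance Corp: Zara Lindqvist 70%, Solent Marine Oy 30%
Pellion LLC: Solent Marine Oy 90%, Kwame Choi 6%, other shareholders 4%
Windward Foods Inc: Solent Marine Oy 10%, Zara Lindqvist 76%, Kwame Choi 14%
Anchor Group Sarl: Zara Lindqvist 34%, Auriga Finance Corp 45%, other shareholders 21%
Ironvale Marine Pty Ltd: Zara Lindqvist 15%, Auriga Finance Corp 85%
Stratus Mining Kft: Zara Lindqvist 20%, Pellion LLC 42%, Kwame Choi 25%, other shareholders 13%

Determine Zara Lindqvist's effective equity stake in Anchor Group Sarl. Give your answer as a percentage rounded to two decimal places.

Zara reaches Anchor along 3 paths.
Direct stake: 34% = 34%.
Via Auriga: 70% × 45% = 31.5%.
Via Solent → Auriga: 74% × 30% × 45% = 9.99%.
Total: 34% + 31.5% + 9.99% = 75.49%.

75.49%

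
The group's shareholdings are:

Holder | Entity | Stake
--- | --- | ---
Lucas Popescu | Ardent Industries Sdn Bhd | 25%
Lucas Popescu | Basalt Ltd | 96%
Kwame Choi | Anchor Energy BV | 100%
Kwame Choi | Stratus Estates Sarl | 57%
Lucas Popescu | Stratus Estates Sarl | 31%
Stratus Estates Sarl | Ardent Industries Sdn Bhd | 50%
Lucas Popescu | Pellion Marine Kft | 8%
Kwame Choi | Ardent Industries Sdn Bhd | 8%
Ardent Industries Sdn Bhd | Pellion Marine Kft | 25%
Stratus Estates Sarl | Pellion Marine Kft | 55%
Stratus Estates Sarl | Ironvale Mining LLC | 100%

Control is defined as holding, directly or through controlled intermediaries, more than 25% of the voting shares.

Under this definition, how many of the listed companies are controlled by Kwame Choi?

Kwame holds 57% of Stratus, so Kwame controls Stratus.
Stratus and Kwame together hold 50% + 8% = 58% of Ardent, so Kwame controls Ardent.
Ardent and Stratus together hold 25% + 55% = 80% of Pellion, so Kwame controls Pellion.
Stratus holds 100% of Ironvale, so Kwame controls Ironvale.
Kwame holds 100% of Anchor, so Kwame controls Anchor.
No other company's threshold is met.
Kwame controls 5 companies.

5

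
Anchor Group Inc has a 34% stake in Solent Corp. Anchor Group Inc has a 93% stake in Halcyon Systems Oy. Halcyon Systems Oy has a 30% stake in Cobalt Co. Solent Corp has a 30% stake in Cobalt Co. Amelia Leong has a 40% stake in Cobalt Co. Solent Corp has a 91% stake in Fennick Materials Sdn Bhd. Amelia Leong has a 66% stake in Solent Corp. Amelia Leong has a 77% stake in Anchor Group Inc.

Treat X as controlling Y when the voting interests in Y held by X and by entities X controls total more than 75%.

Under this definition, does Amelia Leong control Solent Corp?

Amelia holds 77% of Anchor, so Amelia controls Anchor.
Anchor and Amelia together hold 34% + 66% = 100% of Solent, so Amelia controls Solent.

Yes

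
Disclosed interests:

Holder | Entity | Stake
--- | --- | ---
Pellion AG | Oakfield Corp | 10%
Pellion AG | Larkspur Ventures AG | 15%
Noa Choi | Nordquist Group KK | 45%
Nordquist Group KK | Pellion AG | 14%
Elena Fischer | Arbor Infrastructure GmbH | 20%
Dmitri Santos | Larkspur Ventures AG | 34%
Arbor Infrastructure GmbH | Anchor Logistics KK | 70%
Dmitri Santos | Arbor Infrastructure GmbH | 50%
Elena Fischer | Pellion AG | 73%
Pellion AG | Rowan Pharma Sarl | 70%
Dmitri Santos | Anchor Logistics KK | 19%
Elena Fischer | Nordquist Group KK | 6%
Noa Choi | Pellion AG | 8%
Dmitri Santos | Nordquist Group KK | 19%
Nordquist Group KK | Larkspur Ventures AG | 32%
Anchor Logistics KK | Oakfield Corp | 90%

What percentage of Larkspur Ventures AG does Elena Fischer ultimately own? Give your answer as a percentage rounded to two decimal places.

Elena reaches Larkspur along 3 paths.
Via Pellion: 73% × 15% = 10.95%.
Via Nordquist → Pellion: 6% × 14% × 15% = 0.126%.
Via Nordquist: 6% × 32% = 1.92%.
Total: 10.95% + 0.126% + 1.92% = 12.996%.
Rounded: 13.00%.

13.00%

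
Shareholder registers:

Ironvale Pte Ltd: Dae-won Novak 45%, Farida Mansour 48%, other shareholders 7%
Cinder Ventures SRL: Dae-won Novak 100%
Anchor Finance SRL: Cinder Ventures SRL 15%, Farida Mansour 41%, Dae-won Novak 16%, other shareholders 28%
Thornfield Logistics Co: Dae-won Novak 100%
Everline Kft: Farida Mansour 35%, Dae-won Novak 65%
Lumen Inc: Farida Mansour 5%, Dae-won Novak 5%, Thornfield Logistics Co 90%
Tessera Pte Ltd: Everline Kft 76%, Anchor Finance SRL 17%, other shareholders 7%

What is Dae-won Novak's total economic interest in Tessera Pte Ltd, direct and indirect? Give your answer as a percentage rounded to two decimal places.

54.67%

Dae-won reaches Tessera along 3 paths.
Via Everline: 65% × 76% = 49.4%.
Via Cinder → Anchor: 100% × 15% × 17% = 2.55%.
Via Anchor: 16% × 17% = 2.72%.
Total: 49.4% + 2.55% + 2.72% = 54.67%.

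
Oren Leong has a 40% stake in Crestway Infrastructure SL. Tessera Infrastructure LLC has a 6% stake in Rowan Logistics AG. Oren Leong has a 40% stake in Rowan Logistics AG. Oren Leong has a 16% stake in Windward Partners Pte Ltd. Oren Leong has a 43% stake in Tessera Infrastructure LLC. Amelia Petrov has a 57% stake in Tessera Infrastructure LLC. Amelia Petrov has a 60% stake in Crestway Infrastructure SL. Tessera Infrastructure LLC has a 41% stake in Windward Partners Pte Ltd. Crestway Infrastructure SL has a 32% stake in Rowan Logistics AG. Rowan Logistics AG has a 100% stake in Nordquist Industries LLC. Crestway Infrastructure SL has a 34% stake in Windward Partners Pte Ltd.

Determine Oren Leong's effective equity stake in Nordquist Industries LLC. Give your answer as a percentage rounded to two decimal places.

Oren reaches Nordquist along 3 paths.
Via Tessera → Rowan: 43% × 6% × 100% = 2.58%.
Via Crestway → Rowan: 40% × 32% × 100% = 12.8%.
Via Rowan: 40% × 100% = 40%.
Total: 2.58% + 12.8% + 40% = 55.38%.

55.38%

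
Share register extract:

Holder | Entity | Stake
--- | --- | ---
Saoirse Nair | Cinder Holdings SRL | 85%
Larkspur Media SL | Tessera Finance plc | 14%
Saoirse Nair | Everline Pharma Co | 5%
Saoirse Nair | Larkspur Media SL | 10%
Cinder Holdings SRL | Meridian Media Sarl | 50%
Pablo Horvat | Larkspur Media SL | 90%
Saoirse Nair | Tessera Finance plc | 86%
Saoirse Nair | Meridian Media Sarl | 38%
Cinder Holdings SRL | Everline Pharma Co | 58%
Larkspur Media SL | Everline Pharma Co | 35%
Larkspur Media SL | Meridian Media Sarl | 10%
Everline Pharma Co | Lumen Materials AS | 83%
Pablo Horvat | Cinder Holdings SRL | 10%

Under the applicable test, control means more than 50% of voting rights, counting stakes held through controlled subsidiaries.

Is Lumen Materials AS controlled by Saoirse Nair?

Yes

Saoirse holds 85% of Cinder, so Saoirse controls Cinder.
Cinder and Saoirse together hold 58% + 5% = 63% of Everline, so Saoirse controls Everline.
Everline holds 83% of Lumen, so Saoirse controls Lumen.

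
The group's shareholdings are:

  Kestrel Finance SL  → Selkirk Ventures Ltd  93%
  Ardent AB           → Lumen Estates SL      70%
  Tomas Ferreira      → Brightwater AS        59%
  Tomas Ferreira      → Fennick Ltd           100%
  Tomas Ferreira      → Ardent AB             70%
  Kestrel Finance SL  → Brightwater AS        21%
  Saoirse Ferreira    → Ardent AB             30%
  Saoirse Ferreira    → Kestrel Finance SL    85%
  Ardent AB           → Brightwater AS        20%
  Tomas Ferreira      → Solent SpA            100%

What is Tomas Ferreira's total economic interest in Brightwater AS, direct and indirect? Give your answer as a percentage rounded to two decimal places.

73.00%

Tomas reaches Brightwater along 2 paths.
Direct stake: 59% = 59%.
Via Ardent: 70% × 20% = 14%.
Total: 59% + 14% = 73%.
Rounded: 73.00%.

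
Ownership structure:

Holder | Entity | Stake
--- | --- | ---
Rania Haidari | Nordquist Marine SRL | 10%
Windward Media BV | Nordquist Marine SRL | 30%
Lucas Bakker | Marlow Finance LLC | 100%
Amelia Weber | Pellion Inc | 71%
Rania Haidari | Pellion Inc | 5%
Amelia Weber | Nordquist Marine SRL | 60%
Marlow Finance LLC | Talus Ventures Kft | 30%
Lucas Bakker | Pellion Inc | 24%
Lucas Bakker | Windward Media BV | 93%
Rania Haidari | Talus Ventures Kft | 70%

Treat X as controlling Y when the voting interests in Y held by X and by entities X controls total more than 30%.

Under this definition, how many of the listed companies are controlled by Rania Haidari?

1

Rania holds 70% of Talus, so Rania controls Talus.
No other company's threshold is met.
Rania controls 1 company.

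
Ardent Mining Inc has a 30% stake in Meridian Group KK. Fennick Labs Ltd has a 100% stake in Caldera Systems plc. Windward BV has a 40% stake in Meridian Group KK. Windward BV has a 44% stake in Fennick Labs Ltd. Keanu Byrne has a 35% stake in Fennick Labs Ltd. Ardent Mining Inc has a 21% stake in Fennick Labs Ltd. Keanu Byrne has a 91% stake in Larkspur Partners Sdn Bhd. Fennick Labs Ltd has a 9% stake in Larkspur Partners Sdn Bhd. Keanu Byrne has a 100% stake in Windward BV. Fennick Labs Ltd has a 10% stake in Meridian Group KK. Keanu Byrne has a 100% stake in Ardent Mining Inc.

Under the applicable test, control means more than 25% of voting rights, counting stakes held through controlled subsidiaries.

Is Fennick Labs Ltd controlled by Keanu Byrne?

Yes

Keanu holds 100% of Windward, so Keanu controls Windward.
Keanu holds 100% of Ardent, so Keanu controls Ardent.
Keanu and Windward and Ardent together hold 35% + 44% + 21% = 100% of Fennick, so Keanu controls Fennick.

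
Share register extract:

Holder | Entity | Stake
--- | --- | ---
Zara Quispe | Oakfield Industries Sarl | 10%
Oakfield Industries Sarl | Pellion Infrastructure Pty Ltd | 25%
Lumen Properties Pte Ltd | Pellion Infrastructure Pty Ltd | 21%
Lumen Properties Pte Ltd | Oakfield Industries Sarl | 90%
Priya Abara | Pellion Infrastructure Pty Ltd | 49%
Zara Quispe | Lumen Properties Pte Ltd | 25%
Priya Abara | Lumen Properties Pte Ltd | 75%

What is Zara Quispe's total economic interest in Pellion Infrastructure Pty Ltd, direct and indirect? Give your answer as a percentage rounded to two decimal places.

Zara reaches Pellion along 3 paths.
Via Lumen → Oakfield: 25% × 90% × 25% = 5.625%.
Via Oakfield: 10% × 25% = 2.5%.
Via Lumen: 25% × 21% = 5.25%.
Total: 5.625% + 2.5% + 5.25% = 13.375%.
Rounded: 13.38%.

13.38%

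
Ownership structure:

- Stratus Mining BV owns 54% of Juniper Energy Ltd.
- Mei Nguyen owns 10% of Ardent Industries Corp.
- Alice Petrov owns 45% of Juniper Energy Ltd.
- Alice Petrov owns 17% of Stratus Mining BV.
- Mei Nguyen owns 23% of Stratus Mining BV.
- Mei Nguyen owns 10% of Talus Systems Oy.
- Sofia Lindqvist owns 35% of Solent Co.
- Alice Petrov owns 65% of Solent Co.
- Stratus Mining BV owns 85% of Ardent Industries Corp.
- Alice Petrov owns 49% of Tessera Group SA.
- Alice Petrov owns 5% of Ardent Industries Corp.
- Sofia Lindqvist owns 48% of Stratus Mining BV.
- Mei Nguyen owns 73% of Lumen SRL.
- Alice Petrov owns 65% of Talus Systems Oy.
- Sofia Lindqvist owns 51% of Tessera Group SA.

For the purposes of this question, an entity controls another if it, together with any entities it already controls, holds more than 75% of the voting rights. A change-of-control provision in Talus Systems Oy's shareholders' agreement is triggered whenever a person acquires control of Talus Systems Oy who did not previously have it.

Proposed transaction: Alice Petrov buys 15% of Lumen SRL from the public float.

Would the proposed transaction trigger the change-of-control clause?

No

The purchase changes only Alice's holdings, so Alice is the only person who could newly come to control Talus.
Alice's largest direct stake is 65% in Talus, which does not meet the threshold, so Alice controls no company.
In Talus, Alice's side holds only 65%, not > 75%.
So before the transaction, Alice does not control Talus.
After the purchase, Alice holds 15% of Lumen directly.
Alice's side now holds 15% of Lumen, not > 75%, so Alice still does not control Lumen.
After the transaction, Alice's side holds 65% of Talus, not > 75%, so Alice still does not control Talus.
No new person acquires control, so the clause is not triggered.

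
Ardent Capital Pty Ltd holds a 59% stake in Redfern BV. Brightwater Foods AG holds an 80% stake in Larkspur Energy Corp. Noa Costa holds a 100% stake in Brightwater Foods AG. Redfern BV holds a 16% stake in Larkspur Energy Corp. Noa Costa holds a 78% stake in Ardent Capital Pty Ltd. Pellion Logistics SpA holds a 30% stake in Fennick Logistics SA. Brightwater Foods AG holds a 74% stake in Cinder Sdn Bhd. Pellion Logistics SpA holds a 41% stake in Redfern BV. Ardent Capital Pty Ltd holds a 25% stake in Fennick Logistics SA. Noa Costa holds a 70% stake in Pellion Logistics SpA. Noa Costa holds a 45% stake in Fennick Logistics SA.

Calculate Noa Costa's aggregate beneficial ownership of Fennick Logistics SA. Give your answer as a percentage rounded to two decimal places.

85.50%

Noa reaches Fennick along 3 paths.
Via Pellion: 70% × 30% = 21%.
Via Ardent: 78% × 25% = 19.5%.
Direct stake: 45% = 45%.
Total: 21% + 19.5% + 45% = 85.5%.
Rounded: 85.50%.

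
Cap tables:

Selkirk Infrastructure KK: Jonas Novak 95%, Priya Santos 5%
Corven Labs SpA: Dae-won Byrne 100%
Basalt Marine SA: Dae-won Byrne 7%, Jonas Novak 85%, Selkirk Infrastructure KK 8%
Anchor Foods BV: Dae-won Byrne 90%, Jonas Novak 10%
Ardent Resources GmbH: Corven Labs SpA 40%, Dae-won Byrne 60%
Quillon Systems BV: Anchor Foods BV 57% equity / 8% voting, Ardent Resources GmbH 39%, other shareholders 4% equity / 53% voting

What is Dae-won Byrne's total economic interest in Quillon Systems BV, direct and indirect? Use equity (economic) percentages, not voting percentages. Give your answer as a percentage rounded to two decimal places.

90.30%

Dae-won reaches Quillon along 3 paths.
Via Anchor: 90% × 57% = 51.3%.
Via Corven → Ardent: 100% × 40% × 39% = 15.6%.
Via Ardent: 60% × 39% = 23.4%.
Total: 51.3% + 15.6% + 23.4% = 90.3%.
Rounded: 90.30%.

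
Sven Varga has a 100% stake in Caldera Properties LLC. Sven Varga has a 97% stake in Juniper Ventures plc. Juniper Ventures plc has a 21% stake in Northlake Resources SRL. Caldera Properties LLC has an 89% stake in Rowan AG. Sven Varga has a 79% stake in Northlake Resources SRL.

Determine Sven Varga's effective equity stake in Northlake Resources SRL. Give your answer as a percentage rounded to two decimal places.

99.37%

Sven reaches Northlake along 2 paths.
Via Juniper: 97% × 21% = 20.37%.
Direct stake: 79% = 79%.
Total: 20.37% + 79% = 99.37%.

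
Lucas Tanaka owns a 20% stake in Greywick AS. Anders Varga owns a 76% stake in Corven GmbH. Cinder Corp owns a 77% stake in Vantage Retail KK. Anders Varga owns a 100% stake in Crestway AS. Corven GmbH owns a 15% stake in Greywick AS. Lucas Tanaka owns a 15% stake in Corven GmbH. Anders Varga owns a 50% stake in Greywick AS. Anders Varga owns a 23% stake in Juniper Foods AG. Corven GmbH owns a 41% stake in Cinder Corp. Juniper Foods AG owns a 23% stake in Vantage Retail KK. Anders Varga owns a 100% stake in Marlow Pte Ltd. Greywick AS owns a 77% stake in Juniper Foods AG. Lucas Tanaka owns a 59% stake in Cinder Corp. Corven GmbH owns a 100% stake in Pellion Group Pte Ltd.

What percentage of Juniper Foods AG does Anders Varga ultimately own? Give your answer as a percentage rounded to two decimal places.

Anders reaches Juniper along 3 paths.
Direct stake: 23% = 23%.
Via Corven → Greywick: 76% × 15% × 77% = 8.778%.
Via Greywick: 50% × 77% = 38.5%.
Total: 23% + 8.778% + 38.5% = 70.278%.
Rounded: 70.28%.

70.28%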